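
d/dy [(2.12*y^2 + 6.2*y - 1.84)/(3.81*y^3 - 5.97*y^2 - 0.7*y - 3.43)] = (-8.0772*y^4 - 47.244*y^3 + 56.5612*y^2 - 36.5128*y - 22.554)/(14.5161*y^6 - 45.4914*y^5 + 30.3069*y^4 - 17.7786*y^3 + 41.4442*y^2 + 4.802*y + 11.7649)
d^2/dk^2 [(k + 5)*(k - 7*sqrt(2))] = 2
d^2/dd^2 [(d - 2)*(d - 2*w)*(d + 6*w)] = 6*d + 8*w - 4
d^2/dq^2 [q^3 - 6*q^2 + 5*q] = 6*q - 12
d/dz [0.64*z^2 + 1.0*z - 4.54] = 1.28*z + 1.0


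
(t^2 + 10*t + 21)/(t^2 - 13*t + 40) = (t^2 + 10*t + 21)/(t^2 - 13*t + 40)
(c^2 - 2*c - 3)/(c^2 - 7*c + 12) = (c + 1)/(c - 4)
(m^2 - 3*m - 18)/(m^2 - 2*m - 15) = (m - 6)/(m - 5)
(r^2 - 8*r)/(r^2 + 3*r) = (r - 8)/(r + 3)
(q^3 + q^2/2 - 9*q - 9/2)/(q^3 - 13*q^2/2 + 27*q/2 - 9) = (2*q^2 + 7*q + 3)/(2*q^2 - 7*q + 6)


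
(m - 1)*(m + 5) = m^2 + 4*m - 5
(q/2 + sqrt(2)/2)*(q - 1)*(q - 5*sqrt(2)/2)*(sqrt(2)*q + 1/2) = sqrt(2)*q^4/2 - 5*q^3/4 - sqrt(2)*q^3/2 - 23*sqrt(2)*q^2/8 + 5*q^2/4 - 5*q/4 + 23*sqrt(2)*q/8 + 5/4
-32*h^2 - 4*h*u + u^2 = (-8*h + u)*(4*h + u)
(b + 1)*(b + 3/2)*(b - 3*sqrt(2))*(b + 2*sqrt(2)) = b^4 - sqrt(2)*b^3 + 5*b^3/2 - 21*b^2/2 - 5*sqrt(2)*b^2/2 - 30*b - 3*sqrt(2)*b/2 - 18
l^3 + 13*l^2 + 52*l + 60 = (l + 2)*(l + 5)*(l + 6)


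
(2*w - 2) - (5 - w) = 3*w - 7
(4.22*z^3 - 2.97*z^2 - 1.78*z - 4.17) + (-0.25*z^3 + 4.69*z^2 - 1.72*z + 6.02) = 3.97*z^3 + 1.72*z^2 - 3.5*z + 1.85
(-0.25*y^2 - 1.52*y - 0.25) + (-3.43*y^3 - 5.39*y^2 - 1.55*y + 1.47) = -3.43*y^3 - 5.64*y^2 - 3.07*y + 1.22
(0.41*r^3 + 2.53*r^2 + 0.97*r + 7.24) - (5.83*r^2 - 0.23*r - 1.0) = 0.41*r^3 - 3.3*r^2 + 1.2*r + 8.24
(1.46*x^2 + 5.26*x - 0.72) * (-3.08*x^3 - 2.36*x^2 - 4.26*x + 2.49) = -4.4968*x^5 - 19.6464*x^4 - 16.4156*x^3 - 17.073*x^2 + 16.1646*x - 1.7928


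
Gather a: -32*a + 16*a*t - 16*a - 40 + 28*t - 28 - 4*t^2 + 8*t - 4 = a*(16*t - 48) - 4*t^2 + 36*t - 72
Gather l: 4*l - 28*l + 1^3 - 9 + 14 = 6 - 24*l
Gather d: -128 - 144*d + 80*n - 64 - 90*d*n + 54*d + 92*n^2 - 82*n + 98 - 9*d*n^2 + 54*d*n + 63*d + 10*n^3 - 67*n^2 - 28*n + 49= d*(-9*n^2 - 36*n - 27) + 10*n^3 + 25*n^2 - 30*n - 45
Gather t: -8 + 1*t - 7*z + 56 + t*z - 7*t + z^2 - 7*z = t*(z - 6) + z^2 - 14*z + 48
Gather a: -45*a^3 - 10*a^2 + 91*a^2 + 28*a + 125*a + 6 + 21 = -45*a^3 + 81*a^2 + 153*a + 27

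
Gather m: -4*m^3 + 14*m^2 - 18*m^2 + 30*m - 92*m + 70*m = -4*m^3 - 4*m^2 + 8*m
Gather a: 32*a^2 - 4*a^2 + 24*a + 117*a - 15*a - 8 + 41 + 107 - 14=28*a^2 + 126*a + 126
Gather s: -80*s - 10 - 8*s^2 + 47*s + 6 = -8*s^2 - 33*s - 4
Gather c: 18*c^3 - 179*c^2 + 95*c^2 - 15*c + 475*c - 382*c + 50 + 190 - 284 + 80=18*c^3 - 84*c^2 + 78*c + 36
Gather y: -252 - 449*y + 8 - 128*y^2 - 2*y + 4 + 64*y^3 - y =64*y^3 - 128*y^2 - 452*y - 240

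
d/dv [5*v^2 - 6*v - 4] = 10*v - 6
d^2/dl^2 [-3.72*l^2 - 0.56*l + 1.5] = -7.44000000000000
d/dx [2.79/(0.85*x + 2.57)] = -2.3715/(0.85*x + 2.57)^2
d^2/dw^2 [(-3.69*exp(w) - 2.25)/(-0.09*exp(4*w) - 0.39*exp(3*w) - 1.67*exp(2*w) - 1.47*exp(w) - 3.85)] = (0.269001*exp(8*w) + 1.716309*exp(7*w) + 5.170635*exp(6*w) + 9.95433300000001*exp(5*w) - 10.477737*exp(4*w) - 65.879586*exp(3*w) - 156.18393*exp(2*w) - 73.88703*exp(w) + 41.96115)*exp(w)/(0.000729*exp(12*w) + 0.009477*exp(11*w) + 0.081648*exp(10*w) + 0.446742*exp(9*w) + 1.918161*exp(8*w) + 6.07023*exp(7*w) + 16.214057*exp(6*w) + 32.928462*exp(5*w) + 60.283209*exp(4*w) + 77.227038*exp(3*w) + 99.21912*exp(2*w) + 65.367225*exp(w) + 57.066625)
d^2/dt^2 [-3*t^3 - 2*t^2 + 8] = -18*t - 4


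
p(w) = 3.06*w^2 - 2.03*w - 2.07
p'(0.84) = 3.11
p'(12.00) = 71.41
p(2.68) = 14.47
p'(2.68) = 14.37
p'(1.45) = 6.84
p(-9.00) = 264.06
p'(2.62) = 14.00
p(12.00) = 414.21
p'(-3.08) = -20.88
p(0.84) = -1.62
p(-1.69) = 10.10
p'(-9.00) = -57.11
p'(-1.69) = -12.37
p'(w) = 6.12*w - 2.03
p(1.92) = 5.31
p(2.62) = 13.62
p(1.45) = 1.42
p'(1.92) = 9.72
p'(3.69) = 20.55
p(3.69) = 32.10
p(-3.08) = 33.21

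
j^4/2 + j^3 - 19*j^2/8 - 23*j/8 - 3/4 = (j/2 + 1/4)*(j - 2)*(j + 1/2)*(j + 3)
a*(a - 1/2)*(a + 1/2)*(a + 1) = a^4 + a^3 - a^2/4 - a/4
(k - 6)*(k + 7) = k^2 + k - 42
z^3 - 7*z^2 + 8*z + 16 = (z - 4)^2*(z + 1)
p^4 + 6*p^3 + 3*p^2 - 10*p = p*(p - 1)*(p + 2)*(p + 5)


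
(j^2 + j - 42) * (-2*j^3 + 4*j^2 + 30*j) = -2*j^5 + 2*j^4 + 118*j^3 - 138*j^2 - 1260*j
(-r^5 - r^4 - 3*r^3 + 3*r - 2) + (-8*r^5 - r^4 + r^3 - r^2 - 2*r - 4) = -9*r^5 - 2*r^4 - 2*r^3 - r^2 + r - 6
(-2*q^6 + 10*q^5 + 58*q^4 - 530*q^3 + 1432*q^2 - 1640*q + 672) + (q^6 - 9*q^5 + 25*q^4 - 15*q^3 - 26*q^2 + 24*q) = -q^6 + q^5 + 83*q^4 - 545*q^3 + 1406*q^2 - 1616*q + 672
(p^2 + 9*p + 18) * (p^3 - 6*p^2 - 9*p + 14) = p^5 + 3*p^4 - 45*p^3 - 175*p^2 - 36*p + 252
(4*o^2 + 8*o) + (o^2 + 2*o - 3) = 5*o^2 + 10*o - 3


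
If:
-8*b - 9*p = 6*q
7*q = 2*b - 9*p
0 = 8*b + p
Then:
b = 0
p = 0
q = 0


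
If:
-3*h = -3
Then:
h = 1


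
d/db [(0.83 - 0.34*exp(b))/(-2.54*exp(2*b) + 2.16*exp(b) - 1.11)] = (-0.8636*exp(2*b) + 4.2164*exp(b) - 1.4154)*exp(b)/(6.4516*exp(4*b) - 10.9728*exp(3*b) + 10.3044*exp(2*b) - 4.7952*exp(b) + 1.2321)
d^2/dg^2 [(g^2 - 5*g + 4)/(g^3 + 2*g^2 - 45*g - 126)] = 2*(g^6 - 15*g^5 + 129*g^4 + 791*g^3 - 3516*g^2 - 3348*g + 53334)/(g^9 + 6*g^8 - 123*g^7 - 910*g^6 + 4023*g^5 + 44658*g^4 + 24543*g^3 - 670194*g^2 - 2143260*g - 2000376)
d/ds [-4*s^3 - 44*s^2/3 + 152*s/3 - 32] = -12*s^2 - 88*s/3 + 152/3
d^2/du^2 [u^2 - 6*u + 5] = 2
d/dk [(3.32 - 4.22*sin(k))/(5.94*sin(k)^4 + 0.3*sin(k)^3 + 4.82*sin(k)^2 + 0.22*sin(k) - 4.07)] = (75.2004*sin(k)^4 - 76.3512*sin(k)^3 + 17.3524*sin(k)^2 - 32.0048*sin(k) + 16.445)*cos(k)/(35.2836*sin(k)^8 + 3.564*sin(k)^7 + 57.3516*sin(k)^6 + 5.5056*sin(k)^5 - 24.9872*sin(k)^4 - 0.3212*sin(k)^3 - 39.1864*sin(k)^2 - 1.7908*sin(k) + 16.5649)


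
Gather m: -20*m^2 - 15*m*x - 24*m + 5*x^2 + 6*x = -20*m^2 + m*(-15*x - 24) + 5*x^2 + 6*x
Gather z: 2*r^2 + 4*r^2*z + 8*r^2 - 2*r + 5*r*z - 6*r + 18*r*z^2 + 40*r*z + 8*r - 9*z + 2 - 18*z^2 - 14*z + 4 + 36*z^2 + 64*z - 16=10*r^2 + z^2*(18*r + 18) + z*(4*r^2 + 45*r + 41) - 10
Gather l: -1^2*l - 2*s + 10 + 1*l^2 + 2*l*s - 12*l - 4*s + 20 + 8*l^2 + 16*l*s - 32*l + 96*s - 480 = 9*l^2 + l*(18*s - 45) + 90*s - 450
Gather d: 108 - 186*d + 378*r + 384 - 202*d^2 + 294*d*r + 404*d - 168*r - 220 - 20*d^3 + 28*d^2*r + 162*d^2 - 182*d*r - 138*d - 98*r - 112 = -20*d^3 + d^2*(28*r - 40) + d*(112*r + 80) + 112*r + 160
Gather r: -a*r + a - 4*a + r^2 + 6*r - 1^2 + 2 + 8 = -3*a + r^2 + r*(6 - a) + 9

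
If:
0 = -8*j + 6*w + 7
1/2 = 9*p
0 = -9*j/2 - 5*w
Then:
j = 35/67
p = 1/18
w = -63/134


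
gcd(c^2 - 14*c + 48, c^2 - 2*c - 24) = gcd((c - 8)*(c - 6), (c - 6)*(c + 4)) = c - 6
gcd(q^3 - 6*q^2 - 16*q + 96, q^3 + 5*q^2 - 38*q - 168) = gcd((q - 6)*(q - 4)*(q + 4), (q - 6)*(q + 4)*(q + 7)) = q^2 - 2*q - 24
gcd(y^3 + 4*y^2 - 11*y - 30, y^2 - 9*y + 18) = y - 3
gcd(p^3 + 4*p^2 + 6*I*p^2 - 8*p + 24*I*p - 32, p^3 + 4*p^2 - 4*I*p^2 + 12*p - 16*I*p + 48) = p^2 + p*(4 + 2*I) + 8*I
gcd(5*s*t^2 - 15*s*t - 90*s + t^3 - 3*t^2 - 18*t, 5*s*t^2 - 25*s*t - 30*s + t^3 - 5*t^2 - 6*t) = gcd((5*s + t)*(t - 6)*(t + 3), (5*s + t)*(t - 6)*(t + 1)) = 5*s*t - 30*s + t^2 - 6*t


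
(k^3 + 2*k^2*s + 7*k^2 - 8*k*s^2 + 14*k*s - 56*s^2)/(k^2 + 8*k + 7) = (k^2 + 2*k*s - 8*s^2)/(k + 1)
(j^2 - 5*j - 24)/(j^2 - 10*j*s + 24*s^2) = (j^2 - 5*j - 24)/(j^2 - 10*j*s + 24*s^2)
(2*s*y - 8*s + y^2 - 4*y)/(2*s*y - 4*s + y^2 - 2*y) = (y - 4)/(y - 2)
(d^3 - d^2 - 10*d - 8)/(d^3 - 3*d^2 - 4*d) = (d + 2)/d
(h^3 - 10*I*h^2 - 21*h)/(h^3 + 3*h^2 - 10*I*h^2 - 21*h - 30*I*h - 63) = h/(h + 3)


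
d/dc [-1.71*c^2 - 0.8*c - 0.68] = -3.42*c - 0.8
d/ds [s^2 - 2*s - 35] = 2*s - 2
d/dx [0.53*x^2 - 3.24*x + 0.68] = 1.06*x - 3.24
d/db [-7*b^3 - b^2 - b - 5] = -21*b^2 - 2*b - 1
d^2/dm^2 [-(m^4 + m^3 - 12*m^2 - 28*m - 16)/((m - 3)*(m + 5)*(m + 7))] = 2*(-61*m^6 - 207*m^5 + 3090*m^4 + 10590*m^3 - 10965*m^2 + 50913*m + 144496)/(m^9 + 27*m^8 + 240*m^7 + 360*m^6 - 5910*m^5 - 24858*m^4 + 38744*m^3 + 297360*m^2 - 33075*m - 1157625)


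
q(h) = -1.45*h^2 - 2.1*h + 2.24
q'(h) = -2.9*h - 2.1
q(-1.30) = 2.52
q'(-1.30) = 1.67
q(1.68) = -5.38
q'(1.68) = -6.97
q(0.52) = 0.76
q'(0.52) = -3.61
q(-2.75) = -2.95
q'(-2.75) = 5.88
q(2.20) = -9.40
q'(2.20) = -8.48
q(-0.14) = 2.51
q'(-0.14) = -1.69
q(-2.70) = -2.66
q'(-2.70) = 5.73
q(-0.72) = 3.00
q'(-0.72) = -0.01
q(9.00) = -134.11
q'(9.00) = -28.20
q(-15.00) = -292.51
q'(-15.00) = 41.40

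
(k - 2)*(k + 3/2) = k^2 - k/2 - 3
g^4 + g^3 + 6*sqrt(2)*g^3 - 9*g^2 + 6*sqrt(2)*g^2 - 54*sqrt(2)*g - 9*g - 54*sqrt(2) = (g - 3)*(g + 1)*(g + 3)*(g + 6*sqrt(2))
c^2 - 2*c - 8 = (c - 4)*(c + 2)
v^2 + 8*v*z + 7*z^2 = (v + z)*(v + 7*z)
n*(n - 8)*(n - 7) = n^3 - 15*n^2 + 56*n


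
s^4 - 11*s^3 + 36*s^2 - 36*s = s*(s - 6)*(s - 3)*(s - 2)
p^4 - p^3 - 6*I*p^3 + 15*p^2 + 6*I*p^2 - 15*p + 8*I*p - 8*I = (p - 1)*(p - 8*I)*(p + I)^2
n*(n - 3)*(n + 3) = n^3 - 9*n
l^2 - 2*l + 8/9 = (l - 4/3)*(l - 2/3)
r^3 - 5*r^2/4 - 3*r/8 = r*(r - 3/2)*(r + 1/4)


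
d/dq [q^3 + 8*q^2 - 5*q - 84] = 3*q^2 + 16*q - 5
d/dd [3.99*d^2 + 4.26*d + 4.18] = 7.98*d + 4.26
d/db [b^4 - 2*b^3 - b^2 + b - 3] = 4*b^3 - 6*b^2 - 2*b + 1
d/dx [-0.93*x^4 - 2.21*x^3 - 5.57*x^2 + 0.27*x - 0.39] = -3.72*x^3 - 6.63*x^2 - 11.14*x + 0.27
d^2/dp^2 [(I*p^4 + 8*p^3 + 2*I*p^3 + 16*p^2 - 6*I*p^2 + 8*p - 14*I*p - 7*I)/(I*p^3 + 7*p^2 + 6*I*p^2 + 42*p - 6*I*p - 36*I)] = (p^3*(62 + 8*I) + p^2*(216 - 906*I) + p*(-5004 - 36*I) + 792 + 12528*I)/(p^6 + p^5*(18 - 18*I) - 324*I*p^4 + p^3*(-1728 - 1728*I) - 11664*p^2 + p*(-23328 + 23328*I) + 46656*I)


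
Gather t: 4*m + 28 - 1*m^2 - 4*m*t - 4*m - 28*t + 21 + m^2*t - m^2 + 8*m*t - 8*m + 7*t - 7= -2*m^2 - 8*m + t*(m^2 + 4*m - 21) + 42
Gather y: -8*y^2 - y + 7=-8*y^2 - y + 7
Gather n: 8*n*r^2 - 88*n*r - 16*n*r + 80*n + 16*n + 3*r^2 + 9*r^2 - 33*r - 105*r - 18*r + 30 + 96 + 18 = n*(8*r^2 - 104*r + 96) + 12*r^2 - 156*r + 144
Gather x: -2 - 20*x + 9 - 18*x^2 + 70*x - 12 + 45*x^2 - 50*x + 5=27*x^2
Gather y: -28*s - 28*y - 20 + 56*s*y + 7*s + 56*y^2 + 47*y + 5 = -21*s + 56*y^2 + y*(56*s + 19) - 15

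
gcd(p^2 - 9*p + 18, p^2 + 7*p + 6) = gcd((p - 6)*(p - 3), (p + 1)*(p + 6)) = 1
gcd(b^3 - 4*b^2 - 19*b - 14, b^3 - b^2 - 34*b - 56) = b^2 - 5*b - 14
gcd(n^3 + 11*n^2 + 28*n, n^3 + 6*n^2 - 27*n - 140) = n^2 + 11*n + 28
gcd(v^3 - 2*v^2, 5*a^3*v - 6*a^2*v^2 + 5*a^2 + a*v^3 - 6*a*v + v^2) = 1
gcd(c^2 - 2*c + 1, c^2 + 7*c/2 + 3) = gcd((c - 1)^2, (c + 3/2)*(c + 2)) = 1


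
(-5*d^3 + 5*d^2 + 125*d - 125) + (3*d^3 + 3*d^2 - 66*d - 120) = -2*d^3 + 8*d^2 + 59*d - 245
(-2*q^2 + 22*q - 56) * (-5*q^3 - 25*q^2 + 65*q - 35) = 10*q^5 - 60*q^4 - 400*q^3 + 2900*q^2 - 4410*q + 1960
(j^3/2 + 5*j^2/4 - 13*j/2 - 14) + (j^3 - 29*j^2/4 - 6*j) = 3*j^3/2 - 6*j^2 - 25*j/2 - 14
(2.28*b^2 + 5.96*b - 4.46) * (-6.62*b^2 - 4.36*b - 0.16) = -15.0936*b^4 - 49.396*b^3 + 3.1748*b^2 + 18.492*b + 0.7136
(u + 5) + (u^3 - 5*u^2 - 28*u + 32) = u^3 - 5*u^2 - 27*u + 37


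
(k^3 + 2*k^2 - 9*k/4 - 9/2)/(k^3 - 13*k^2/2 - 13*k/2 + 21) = (k + 3/2)/(k - 7)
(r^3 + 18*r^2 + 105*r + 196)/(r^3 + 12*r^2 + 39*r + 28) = (r + 7)/(r + 1)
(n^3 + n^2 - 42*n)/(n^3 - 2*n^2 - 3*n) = (-n^2 - n + 42)/(-n^2 + 2*n + 3)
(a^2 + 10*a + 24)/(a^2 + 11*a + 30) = (a + 4)/(a + 5)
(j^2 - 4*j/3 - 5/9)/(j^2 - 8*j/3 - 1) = (j - 5/3)/(j - 3)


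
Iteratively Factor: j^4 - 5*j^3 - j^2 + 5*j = (j - 1)*(j^3 - 4*j^2 - 5*j) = (j - 1)*(j + 1)*(j^2 - 5*j) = j*(j - 1)*(j + 1)*(j - 5)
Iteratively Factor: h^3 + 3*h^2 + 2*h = (h + 1)*(h^2 + 2*h) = h*(h + 1)*(h + 2)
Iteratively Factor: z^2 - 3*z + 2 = (z - 1)*(z - 2)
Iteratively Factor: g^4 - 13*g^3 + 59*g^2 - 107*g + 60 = (g - 4)*(g^3 - 9*g^2 + 23*g - 15) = (g - 4)*(g - 3)*(g^2 - 6*g + 5) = (g - 5)*(g - 4)*(g - 3)*(g - 1)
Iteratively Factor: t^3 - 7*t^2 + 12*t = (t)*(t^2 - 7*t + 12) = t*(t - 4)*(t - 3)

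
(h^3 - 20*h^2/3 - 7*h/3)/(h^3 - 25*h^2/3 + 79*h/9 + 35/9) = 3*h/(3*h - 5)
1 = 1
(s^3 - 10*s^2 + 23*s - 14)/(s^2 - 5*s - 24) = (-s^3 + 10*s^2 - 23*s + 14)/(-s^2 + 5*s + 24)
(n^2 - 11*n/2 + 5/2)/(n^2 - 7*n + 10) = (n - 1/2)/(n - 2)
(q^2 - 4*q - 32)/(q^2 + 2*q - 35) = (q^2 - 4*q - 32)/(q^2 + 2*q - 35)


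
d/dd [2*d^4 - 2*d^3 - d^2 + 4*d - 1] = 8*d^3 - 6*d^2 - 2*d + 4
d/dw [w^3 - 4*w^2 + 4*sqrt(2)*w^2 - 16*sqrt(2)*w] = 3*w^2 - 8*w + 8*sqrt(2)*w - 16*sqrt(2)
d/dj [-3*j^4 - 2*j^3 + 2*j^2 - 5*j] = -12*j^3 - 6*j^2 + 4*j - 5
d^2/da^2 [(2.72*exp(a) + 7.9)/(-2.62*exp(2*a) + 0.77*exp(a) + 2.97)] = (-18.671168*exp(4*a) - 222.402368*exp(3*a) - 79.180068*exp(2*a) - 244.355782*exp(a) - 5.926338)*exp(a)/(17.984728*exp(6*a) - 15.856764*exp(5*a) - 56.50161*exp(4*a) + 35.493535*exp(3*a) + 64.049535*exp(2*a) - 20.376279*exp(a) - 26.198073)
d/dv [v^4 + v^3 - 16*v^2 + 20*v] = 4*v^3 + 3*v^2 - 32*v + 20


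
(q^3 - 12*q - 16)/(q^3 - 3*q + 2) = (q^3 - 12*q - 16)/(q^3 - 3*q + 2)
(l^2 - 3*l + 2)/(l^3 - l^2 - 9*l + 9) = (l - 2)/(l^2 - 9)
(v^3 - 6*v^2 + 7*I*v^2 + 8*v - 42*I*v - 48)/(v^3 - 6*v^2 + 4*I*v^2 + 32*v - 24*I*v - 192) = (v - I)/(v - 4*I)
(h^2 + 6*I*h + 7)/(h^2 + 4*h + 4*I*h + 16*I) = (h^2 + 6*I*h + 7)/(h^2 + 4*h*(1 + I) + 16*I)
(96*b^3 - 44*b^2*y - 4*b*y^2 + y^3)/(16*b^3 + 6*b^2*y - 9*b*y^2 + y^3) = (6*b + y)/(b + y)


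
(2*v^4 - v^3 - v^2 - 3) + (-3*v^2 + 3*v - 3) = 2*v^4 - v^3 - 4*v^2 + 3*v - 6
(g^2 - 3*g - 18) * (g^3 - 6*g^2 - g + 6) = g^5 - 9*g^4 - g^3 + 117*g^2 - 108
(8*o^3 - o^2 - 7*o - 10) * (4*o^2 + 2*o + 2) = 32*o^5 + 12*o^4 - 14*o^3 - 56*o^2 - 34*o - 20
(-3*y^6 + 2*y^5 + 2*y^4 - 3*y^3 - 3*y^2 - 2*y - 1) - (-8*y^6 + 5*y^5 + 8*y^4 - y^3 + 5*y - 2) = 5*y^6 - 3*y^5 - 6*y^4 - 2*y^3 - 3*y^2 - 7*y + 1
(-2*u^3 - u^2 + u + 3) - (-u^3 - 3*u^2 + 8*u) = -u^3 + 2*u^2 - 7*u + 3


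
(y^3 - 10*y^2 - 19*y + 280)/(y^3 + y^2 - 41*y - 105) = (y - 8)/(y + 3)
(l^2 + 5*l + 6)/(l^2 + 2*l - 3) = (l + 2)/(l - 1)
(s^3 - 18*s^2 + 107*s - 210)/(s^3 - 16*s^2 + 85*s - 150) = (s - 7)/(s - 5)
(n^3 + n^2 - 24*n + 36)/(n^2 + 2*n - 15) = (n^2 + 4*n - 12)/(n + 5)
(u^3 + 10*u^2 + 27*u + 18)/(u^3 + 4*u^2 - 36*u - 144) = (u^2 + 4*u + 3)/(u^2 - 2*u - 24)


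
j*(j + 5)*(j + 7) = j^3 + 12*j^2 + 35*j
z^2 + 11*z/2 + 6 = (z + 3/2)*(z + 4)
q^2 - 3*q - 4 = (q - 4)*(q + 1)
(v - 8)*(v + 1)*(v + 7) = v^3 - 57*v - 56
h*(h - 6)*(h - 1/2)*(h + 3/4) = h^4 - 23*h^3/4 - 15*h^2/8 + 9*h/4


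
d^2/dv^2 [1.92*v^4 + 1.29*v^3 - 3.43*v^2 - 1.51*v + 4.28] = 23.04*v^2 + 7.74*v - 6.86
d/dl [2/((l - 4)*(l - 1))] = 2*(5 - 2*l)/(l^4 - 10*l^3 + 33*l^2 - 40*l + 16)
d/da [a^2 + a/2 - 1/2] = 2*a + 1/2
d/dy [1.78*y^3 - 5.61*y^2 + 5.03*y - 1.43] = 5.34*y^2 - 11.22*y + 5.03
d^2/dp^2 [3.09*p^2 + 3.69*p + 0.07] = 6.18000000000000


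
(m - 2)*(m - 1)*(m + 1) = m^3 - 2*m^2 - m + 2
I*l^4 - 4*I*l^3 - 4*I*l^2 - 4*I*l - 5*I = (l - 5)*(l - I)*(l + I)*(I*l + I)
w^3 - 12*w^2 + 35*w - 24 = (w - 8)*(w - 3)*(w - 1)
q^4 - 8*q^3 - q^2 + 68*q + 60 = (q - 6)*(q - 5)*(q + 1)*(q + 2)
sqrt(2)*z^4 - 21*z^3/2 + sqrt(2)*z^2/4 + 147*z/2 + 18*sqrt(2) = (z - 4*sqrt(2))*(z - 3*sqrt(2))*(z + 3*sqrt(2)/2)*(sqrt(2)*z + 1/2)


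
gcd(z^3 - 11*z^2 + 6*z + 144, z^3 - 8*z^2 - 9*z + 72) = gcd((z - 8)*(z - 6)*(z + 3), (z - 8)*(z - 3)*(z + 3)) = z^2 - 5*z - 24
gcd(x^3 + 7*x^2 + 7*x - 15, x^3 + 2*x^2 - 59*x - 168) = x + 3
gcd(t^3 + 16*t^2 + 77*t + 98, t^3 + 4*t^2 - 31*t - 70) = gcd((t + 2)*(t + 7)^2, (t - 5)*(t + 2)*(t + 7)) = t^2 + 9*t + 14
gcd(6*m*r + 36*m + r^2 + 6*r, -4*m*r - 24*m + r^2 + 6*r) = r + 6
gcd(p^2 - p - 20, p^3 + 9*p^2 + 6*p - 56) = p + 4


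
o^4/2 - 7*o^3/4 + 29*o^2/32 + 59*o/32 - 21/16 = (o/2 + 1/2)*(o - 2)*(o - 7/4)*(o - 3/4)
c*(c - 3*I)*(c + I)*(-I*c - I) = -I*c^4 - 2*c^3 - I*c^3 - 2*c^2 - 3*I*c^2 - 3*I*c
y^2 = y^2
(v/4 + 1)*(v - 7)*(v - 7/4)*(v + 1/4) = v^4/4 - 9*v^3/8 - 383*v^2/64 + 693*v/64 + 49/16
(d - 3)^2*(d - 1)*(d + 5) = d^4 - 2*d^3 - 20*d^2 + 66*d - 45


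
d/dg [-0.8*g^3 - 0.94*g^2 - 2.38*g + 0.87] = -2.4*g^2 - 1.88*g - 2.38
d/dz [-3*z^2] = -6*z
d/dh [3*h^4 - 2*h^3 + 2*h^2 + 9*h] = 12*h^3 - 6*h^2 + 4*h + 9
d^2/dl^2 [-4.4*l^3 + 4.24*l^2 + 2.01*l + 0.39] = 8.48 - 26.4*l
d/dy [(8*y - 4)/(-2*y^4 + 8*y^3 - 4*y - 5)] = 8*(-2*y^4 + 8*y^3 - 4*y + 2*(2*y - 1)*(2*y^3 - 6*y^2 + 1) - 5)/(2*y^4 - 8*y^3 + 4*y + 5)^2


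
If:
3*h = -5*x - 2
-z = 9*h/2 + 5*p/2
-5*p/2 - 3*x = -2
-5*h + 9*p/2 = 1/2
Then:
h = 263/88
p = 151/44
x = -193/88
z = -3877/176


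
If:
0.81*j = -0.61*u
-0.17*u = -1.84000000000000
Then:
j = -8.15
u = 10.82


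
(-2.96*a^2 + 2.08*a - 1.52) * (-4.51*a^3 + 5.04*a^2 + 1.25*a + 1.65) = 13.3496*a^5 - 24.2992*a^4 + 13.6384*a^3 - 9.9448*a^2 + 1.532*a - 2.508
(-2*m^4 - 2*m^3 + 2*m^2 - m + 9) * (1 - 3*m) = 6*m^5 + 4*m^4 - 8*m^3 + 5*m^2 - 28*m + 9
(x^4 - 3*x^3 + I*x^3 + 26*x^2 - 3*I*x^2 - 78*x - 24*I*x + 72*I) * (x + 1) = x^5 - 2*x^4 + I*x^4 + 23*x^3 - 2*I*x^3 - 52*x^2 - 27*I*x^2 - 78*x + 48*I*x + 72*I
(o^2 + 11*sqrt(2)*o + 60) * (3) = 3*o^2 + 33*sqrt(2)*o + 180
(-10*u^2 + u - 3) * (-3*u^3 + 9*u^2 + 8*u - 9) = 30*u^5 - 93*u^4 - 62*u^3 + 71*u^2 - 33*u + 27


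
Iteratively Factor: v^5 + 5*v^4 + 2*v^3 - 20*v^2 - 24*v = (v)*(v^4 + 5*v^3 + 2*v^2 - 20*v - 24) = v*(v + 3)*(v^3 + 2*v^2 - 4*v - 8) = v*(v + 2)*(v + 3)*(v^2 - 4) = v*(v + 2)^2*(v + 3)*(v - 2)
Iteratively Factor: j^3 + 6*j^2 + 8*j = (j + 2)*(j^2 + 4*j) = j*(j + 2)*(j + 4)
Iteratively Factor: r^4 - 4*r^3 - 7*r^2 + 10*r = (r - 5)*(r^3 + r^2 - 2*r) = (r - 5)*(r + 2)*(r^2 - r) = (r - 5)*(r - 1)*(r + 2)*(r)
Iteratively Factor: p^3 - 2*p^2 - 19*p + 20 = (p - 5)*(p^2 + 3*p - 4) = (p - 5)*(p - 1)*(p + 4)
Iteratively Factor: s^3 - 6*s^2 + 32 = (s - 4)*(s^2 - 2*s - 8) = (s - 4)*(s + 2)*(s - 4)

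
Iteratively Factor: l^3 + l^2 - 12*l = (l - 3)*(l^2 + 4*l) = (l - 3)*(l + 4)*(l)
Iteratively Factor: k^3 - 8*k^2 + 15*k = (k)*(k^2 - 8*k + 15) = k*(k - 3)*(k - 5)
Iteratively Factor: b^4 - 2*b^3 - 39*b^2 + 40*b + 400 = (b + 4)*(b^3 - 6*b^2 - 15*b + 100) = (b - 5)*(b + 4)*(b^2 - b - 20) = (b - 5)*(b + 4)^2*(b - 5)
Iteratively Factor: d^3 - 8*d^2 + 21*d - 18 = (d - 3)*(d^2 - 5*d + 6) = (d - 3)^2*(d - 2)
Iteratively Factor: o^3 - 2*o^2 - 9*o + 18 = (o + 3)*(o^2 - 5*o + 6) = (o - 3)*(o + 3)*(o - 2)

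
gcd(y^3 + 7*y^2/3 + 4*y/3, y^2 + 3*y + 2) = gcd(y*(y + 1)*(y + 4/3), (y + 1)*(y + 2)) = y + 1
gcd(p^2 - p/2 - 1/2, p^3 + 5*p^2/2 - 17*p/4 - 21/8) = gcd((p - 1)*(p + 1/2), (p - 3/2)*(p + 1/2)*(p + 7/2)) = p + 1/2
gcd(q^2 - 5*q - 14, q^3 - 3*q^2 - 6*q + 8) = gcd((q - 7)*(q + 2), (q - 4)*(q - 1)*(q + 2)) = q + 2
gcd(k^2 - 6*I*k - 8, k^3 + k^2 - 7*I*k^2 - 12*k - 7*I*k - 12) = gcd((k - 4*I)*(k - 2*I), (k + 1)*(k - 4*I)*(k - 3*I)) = k - 4*I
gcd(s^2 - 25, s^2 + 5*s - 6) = 1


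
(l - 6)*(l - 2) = l^2 - 8*l + 12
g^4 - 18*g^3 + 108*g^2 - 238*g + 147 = (g - 7)^2*(g - 3)*(g - 1)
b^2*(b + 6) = b^3 + 6*b^2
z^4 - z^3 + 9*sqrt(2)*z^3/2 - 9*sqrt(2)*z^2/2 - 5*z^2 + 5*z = z*(z - 1)*(z - sqrt(2)/2)*(z + 5*sqrt(2))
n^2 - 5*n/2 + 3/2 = (n - 3/2)*(n - 1)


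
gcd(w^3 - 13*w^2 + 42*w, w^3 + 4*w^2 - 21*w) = w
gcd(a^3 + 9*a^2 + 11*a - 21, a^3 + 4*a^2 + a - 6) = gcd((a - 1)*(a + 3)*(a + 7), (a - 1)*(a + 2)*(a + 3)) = a^2 + 2*a - 3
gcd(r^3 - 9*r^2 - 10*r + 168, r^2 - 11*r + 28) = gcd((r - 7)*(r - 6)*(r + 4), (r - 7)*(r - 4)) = r - 7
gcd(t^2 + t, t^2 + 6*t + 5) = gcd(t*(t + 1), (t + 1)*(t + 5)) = t + 1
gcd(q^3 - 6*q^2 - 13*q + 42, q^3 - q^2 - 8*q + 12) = q^2 + q - 6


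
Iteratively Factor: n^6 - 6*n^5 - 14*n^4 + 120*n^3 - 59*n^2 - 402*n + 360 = (n + 4)*(n^5 - 10*n^4 + 26*n^3 + 16*n^2 - 123*n + 90) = (n + 2)*(n + 4)*(n^4 - 12*n^3 + 50*n^2 - 84*n + 45) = (n - 5)*(n + 2)*(n + 4)*(n^3 - 7*n^2 + 15*n - 9) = (n - 5)*(n - 3)*(n + 2)*(n + 4)*(n^2 - 4*n + 3) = (n - 5)*(n - 3)^2*(n + 2)*(n + 4)*(n - 1)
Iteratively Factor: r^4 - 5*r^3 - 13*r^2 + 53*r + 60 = (r + 3)*(r^3 - 8*r^2 + 11*r + 20) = (r + 1)*(r + 3)*(r^2 - 9*r + 20) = (r - 4)*(r + 1)*(r + 3)*(r - 5)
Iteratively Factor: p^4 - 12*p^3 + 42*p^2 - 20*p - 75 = (p + 1)*(p^3 - 13*p^2 + 55*p - 75) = (p - 3)*(p + 1)*(p^2 - 10*p + 25) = (p - 5)*(p - 3)*(p + 1)*(p - 5)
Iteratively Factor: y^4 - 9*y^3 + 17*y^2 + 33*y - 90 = (y - 3)*(y^3 - 6*y^2 - y + 30) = (y - 3)^2*(y^2 - 3*y - 10) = (y - 3)^2*(y + 2)*(y - 5)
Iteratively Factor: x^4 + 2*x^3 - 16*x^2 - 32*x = (x + 2)*(x^3 - 16*x) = x*(x + 2)*(x^2 - 16) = x*(x + 2)*(x + 4)*(x - 4)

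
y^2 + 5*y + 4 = (y + 1)*(y + 4)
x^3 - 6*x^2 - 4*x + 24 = (x - 6)*(x - 2)*(x + 2)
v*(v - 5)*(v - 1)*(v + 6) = v^4 - 31*v^2 + 30*v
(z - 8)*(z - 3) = z^2 - 11*z + 24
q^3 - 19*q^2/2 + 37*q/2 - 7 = (q - 7)*(q - 2)*(q - 1/2)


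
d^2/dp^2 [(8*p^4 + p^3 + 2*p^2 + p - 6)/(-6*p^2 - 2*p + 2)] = 3*(-24*p^6 - 24*p^5 + 16*p^4 + 19*p^3 + 33*p^2 + 14*p + 7)/(27*p^6 + 27*p^5 - 18*p^4 - 17*p^3 + 6*p^2 + 3*p - 1)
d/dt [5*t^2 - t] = 10*t - 1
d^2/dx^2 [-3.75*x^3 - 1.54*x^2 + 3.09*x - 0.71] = -22.5*x - 3.08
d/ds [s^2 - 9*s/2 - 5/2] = 2*s - 9/2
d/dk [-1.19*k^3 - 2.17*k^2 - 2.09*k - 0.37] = -3.57*k^2 - 4.34*k - 2.09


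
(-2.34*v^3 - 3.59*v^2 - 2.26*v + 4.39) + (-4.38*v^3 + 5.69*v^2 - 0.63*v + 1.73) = -6.72*v^3 + 2.1*v^2 - 2.89*v + 6.12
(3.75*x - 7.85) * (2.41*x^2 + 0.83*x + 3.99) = 9.0375*x^3 - 15.806*x^2 + 8.447*x - 31.3215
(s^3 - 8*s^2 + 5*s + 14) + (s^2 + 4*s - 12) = s^3 - 7*s^2 + 9*s + 2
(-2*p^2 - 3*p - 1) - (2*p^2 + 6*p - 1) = -4*p^2 - 9*p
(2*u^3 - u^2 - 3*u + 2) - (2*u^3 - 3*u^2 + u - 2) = 2*u^2 - 4*u + 4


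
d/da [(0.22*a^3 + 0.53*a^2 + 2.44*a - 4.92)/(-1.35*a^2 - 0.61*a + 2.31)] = (-0.297*a^4 - 0.2684*a^3 + 4.4953*a^2 - 10.8354*a + 2.6352)/(1.8225*a^4 + 1.647*a^3 - 5.8649*a^2 - 2.8182*a + 5.3361)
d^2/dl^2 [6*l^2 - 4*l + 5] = 12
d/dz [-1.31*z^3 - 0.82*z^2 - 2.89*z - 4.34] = -3.93*z^2 - 1.64*z - 2.89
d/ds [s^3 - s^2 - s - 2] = 3*s^2 - 2*s - 1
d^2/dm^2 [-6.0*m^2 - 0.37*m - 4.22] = -12.0000000000000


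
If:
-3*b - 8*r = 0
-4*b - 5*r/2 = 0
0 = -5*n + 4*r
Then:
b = 0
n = 0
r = 0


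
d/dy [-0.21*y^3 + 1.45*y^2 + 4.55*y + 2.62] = -0.63*y^2 + 2.9*y + 4.55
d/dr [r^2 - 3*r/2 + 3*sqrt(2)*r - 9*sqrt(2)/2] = 2*r - 3/2 + 3*sqrt(2)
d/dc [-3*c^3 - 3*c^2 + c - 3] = -9*c^2 - 6*c + 1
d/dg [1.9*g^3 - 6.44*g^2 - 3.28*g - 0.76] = 5.7*g^2 - 12.88*g - 3.28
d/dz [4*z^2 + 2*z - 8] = 8*z + 2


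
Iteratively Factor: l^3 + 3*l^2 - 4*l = (l + 4)*(l^2 - l) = l*(l + 4)*(l - 1)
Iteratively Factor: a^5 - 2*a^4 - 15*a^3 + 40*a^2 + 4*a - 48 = (a + 4)*(a^4 - 6*a^3 + 9*a^2 + 4*a - 12) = (a - 3)*(a + 4)*(a^3 - 3*a^2 + 4) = (a - 3)*(a - 2)*(a + 4)*(a^2 - a - 2) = (a - 3)*(a - 2)*(a + 1)*(a + 4)*(a - 2)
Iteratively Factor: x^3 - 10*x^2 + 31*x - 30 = (x - 3)*(x^2 - 7*x + 10) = (x - 5)*(x - 3)*(x - 2)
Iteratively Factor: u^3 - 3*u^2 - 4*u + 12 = (u - 2)*(u^2 - u - 6) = (u - 3)*(u - 2)*(u + 2)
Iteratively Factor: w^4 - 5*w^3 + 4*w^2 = (w)*(w^3 - 5*w^2 + 4*w) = w^2*(w^2 - 5*w + 4) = w^2*(w - 4)*(w - 1)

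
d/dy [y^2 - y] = 2*y - 1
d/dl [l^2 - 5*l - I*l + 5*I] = 2*l - 5 - I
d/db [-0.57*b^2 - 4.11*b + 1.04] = -1.14*b - 4.11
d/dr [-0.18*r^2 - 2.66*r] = -0.36*r - 2.66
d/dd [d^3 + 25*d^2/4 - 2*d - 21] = 3*d^2 + 25*d/2 - 2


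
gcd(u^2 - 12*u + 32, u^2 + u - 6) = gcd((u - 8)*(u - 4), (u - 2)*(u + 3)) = 1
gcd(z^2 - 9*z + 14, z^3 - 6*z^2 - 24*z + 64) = z - 2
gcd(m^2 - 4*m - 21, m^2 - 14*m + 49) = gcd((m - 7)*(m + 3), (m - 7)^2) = m - 7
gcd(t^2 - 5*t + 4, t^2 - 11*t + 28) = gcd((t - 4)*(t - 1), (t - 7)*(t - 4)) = t - 4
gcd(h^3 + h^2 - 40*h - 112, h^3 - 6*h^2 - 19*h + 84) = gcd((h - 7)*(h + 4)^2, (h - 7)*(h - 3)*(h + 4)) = h^2 - 3*h - 28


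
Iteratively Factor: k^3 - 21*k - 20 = (k + 4)*(k^2 - 4*k - 5) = (k + 1)*(k + 4)*(k - 5)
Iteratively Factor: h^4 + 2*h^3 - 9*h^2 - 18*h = (h + 2)*(h^3 - 9*h) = (h + 2)*(h + 3)*(h^2 - 3*h) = (h - 3)*(h + 2)*(h + 3)*(h)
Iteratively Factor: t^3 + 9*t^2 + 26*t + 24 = (t + 3)*(t^2 + 6*t + 8) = (t + 3)*(t + 4)*(t + 2)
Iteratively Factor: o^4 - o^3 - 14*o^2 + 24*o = (o)*(o^3 - o^2 - 14*o + 24) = o*(o - 3)*(o^2 + 2*o - 8) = o*(o - 3)*(o + 4)*(o - 2)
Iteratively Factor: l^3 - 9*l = (l - 3)*(l^2 + 3*l) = l*(l - 3)*(l + 3)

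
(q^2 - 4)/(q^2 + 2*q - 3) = (q^2 - 4)/(q^2 + 2*q - 3)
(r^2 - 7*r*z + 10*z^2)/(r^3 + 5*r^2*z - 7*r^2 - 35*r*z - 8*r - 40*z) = (-r^2 + 7*r*z - 10*z^2)/(-r^3 - 5*r^2*z + 7*r^2 + 35*r*z + 8*r + 40*z)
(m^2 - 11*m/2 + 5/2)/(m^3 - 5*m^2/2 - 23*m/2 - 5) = (2*m - 1)/(2*m^2 + 5*m + 2)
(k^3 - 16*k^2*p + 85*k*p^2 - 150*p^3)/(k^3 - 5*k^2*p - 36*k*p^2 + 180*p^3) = (k - 5*p)/(k + 6*p)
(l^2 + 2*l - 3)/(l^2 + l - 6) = (l - 1)/(l - 2)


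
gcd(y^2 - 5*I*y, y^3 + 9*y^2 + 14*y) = y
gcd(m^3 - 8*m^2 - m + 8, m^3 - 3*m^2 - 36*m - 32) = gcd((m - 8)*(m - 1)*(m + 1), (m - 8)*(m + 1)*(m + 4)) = m^2 - 7*m - 8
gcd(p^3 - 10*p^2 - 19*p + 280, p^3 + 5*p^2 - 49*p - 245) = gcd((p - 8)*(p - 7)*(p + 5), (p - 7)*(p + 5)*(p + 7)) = p^2 - 2*p - 35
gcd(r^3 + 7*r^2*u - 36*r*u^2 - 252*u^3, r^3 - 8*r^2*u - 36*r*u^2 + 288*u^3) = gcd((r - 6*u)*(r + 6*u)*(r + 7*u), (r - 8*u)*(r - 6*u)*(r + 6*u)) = r^2 - 36*u^2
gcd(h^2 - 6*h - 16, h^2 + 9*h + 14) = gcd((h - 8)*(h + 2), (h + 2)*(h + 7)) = h + 2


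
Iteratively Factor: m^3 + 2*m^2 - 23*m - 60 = (m - 5)*(m^2 + 7*m + 12) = (m - 5)*(m + 4)*(m + 3)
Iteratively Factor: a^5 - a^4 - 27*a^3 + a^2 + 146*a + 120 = (a + 2)*(a^4 - 3*a^3 - 21*a^2 + 43*a + 60) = (a - 3)*(a + 2)*(a^3 - 21*a - 20) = (a - 5)*(a - 3)*(a + 2)*(a^2 + 5*a + 4) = (a - 5)*(a - 3)*(a + 1)*(a + 2)*(a + 4)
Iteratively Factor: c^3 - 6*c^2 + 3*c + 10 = (c - 2)*(c^2 - 4*c - 5) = (c - 2)*(c + 1)*(c - 5)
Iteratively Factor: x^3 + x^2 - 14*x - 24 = (x + 2)*(x^2 - x - 12) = (x - 4)*(x + 2)*(x + 3)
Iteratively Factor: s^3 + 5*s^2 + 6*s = (s + 3)*(s^2 + 2*s) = (s + 2)*(s + 3)*(s)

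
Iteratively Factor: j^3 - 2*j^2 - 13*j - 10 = (j - 5)*(j^2 + 3*j + 2) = (j - 5)*(j + 1)*(j + 2)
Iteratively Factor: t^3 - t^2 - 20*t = (t)*(t^2 - t - 20) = t*(t + 4)*(t - 5)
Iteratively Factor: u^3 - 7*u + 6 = (u - 2)*(u^2 + 2*u - 3) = (u - 2)*(u - 1)*(u + 3)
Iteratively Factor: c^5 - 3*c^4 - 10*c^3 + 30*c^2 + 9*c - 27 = (c - 1)*(c^4 - 2*c^3 - 12*c^2 + 18*c + 27) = (c - 1)*(c + 3)*(c^3 - 5*c^2 + 3*c + 9) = (c - 3)*(c - 1)*(c + 3)*(c^2 - 2*c - 3) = (c - 3)^2*(c - 1)*(c + 3)*(c + 1)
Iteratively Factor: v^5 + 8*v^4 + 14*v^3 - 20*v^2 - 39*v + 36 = (v - 1)*(v^4 + 9*v^3 + 23*v^2 + 3*v - 36) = (v - 1)^2*(v^3 + 10*v^2 + 33*v + 36) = (v - 1)^2*(v + 4)*(v^2 + 6*v + 9) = (v - 1)^2*(v + 3)*(v + 4)*(v + 3)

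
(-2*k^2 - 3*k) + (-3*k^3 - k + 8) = -3*k^3 - 2*k^2 - 4*k + 8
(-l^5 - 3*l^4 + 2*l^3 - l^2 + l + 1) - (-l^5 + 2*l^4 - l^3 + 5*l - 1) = -5*l^4 + 3*l^3 - l^2 - 4*l + 2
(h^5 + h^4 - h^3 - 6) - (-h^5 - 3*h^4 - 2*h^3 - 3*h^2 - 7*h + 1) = 2*h^5 + 4*h^4 + h^3 + 3*h^2 + 7*h - 7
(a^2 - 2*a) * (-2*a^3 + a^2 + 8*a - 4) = -2*a^5 + 5*a^4 + 6*a^3 - 20*a^2 + 8*a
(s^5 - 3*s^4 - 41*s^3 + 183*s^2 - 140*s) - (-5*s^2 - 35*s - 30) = s^5 - 3*s^4 - 41*s^3 + 188*s^2 - 105*s + 30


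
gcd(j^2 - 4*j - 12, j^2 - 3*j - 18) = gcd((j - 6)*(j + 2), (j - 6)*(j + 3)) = j - 6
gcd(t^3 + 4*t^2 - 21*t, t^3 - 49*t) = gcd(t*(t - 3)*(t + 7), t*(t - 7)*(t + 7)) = t^2 + 7*t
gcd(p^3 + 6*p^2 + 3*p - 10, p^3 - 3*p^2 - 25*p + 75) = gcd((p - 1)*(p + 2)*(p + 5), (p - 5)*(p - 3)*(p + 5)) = p + 5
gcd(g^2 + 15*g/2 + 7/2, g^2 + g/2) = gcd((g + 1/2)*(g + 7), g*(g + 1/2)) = g + 1/2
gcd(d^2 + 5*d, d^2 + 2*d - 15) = d + 5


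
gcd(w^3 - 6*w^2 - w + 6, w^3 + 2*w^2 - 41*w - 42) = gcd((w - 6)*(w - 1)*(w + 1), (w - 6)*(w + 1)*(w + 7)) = w^2 - 5*w - 6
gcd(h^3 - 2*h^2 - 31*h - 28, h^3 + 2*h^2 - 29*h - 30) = h + 1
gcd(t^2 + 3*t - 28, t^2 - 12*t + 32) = t - 4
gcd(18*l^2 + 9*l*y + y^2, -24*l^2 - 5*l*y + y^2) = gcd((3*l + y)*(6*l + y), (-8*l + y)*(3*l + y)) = 3*l + y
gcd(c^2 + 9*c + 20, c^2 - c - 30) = c + 5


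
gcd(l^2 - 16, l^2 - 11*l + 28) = l - 4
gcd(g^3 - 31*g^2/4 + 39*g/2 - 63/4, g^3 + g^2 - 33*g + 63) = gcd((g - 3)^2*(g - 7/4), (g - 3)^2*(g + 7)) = g^2 - 6*g + 9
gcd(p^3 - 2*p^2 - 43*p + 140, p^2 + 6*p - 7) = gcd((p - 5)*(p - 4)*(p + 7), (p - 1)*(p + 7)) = p + 7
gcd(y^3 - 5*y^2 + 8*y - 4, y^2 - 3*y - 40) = 1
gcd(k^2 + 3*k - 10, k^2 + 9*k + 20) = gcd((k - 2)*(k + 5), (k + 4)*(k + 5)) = k + 5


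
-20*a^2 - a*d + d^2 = (-5*a + d)*(4*a + d)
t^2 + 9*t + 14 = (t + 2)*(t + 7)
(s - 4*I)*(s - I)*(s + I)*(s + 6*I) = s^4 + 2*I*s^3 + 25*s^2 + 2*I*s + 24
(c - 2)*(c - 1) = c^2 - 3*c + 2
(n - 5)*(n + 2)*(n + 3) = n^3 - 19*n - 30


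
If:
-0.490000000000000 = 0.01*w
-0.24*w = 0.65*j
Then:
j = 18.09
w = -49.00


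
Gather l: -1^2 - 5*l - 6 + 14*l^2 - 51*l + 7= 14*l^2 - 56*l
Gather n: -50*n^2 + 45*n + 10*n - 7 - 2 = -50*n^2 + 55*n - 9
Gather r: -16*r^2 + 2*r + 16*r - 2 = -16*r^2 + 18*r - 2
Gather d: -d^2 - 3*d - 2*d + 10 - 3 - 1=-d^2 - 5*d + 6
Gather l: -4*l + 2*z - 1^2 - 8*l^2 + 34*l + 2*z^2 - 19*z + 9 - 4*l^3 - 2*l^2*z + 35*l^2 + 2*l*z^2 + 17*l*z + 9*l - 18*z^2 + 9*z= -4*l^3 + l^2*(27 - 2*z) + l*(2*z^2 + 17*z + 39) - 16*z^2 - 8*z + 8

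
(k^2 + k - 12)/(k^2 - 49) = (k^2 + k - 12)/(k^2 - 49)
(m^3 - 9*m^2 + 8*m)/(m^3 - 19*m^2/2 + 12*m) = 2*(m - 1)/(2*m - 3)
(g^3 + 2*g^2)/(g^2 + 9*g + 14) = g^2/(g + 7)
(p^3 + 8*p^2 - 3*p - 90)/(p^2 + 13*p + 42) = (p^2 + 2*p - 15)/(p + 7)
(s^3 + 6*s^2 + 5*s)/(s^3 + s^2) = (s + 5)/s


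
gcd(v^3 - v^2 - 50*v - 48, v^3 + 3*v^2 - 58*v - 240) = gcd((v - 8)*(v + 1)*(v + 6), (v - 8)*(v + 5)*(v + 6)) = v^2 - 2*v - 48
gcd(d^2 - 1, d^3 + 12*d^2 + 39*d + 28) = d + 1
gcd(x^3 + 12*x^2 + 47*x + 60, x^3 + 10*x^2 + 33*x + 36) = x^2 + 7*x + 12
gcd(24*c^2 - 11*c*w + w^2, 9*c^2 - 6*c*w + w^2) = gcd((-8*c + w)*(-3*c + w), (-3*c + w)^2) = -3*c + w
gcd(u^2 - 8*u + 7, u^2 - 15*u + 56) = u - 7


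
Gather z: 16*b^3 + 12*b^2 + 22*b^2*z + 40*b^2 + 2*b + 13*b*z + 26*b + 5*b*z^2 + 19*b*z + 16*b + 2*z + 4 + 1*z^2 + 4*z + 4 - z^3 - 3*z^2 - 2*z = 16*b^3 + 52*b^2 + 44*b - z^3 + z^2*(5*b - 2) + z*(22*b^2 + 32*b + 4) + 8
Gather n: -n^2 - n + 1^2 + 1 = -n^2 - n + 2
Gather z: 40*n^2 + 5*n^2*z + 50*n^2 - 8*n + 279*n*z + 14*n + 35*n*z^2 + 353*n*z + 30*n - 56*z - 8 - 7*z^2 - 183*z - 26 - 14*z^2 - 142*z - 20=90*n^2 + 36*n + z^2*(35*n - 21) + z*(5*n^2 + 632*n - 381) - 54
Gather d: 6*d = 6*d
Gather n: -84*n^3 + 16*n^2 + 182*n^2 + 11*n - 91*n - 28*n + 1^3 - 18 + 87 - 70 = -84*n^3 + 198*n^2 - 108*n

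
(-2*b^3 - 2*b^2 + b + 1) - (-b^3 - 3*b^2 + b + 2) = -b^3 + b^2 - 1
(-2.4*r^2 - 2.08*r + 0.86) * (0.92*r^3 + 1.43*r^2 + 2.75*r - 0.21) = -2.208*r^5 - 5.3456*r^4 - 8.7832*r^3 - 3.9862*r^2 + 2.8018*r - 0.1806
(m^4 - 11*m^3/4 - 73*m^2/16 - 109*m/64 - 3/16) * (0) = 0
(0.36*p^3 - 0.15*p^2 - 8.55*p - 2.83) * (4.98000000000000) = 1.7928*p^3 - 0.747*p^2 - 42.579*p - 14.0934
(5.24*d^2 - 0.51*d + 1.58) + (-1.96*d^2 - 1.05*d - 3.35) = 3.28*d^2 - 1.56*d - 1.77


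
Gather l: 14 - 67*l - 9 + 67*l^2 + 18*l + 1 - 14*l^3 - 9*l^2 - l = -14*l^3 + 58*l^2 - 50*l + 6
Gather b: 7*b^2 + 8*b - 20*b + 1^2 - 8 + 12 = 7*b^2 - 12*b + 5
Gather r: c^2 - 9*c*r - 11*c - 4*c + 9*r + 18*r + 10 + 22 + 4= c^2 - 15*c + r*(27 - 9*c) + 36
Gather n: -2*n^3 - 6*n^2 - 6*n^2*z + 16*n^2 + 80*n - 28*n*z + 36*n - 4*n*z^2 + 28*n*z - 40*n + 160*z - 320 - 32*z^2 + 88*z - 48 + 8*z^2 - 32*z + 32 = -2*n^3 + n^2*(10 - 6*z) + n*(76 - 4*z^2) - 24*z^2 + 216*z - 336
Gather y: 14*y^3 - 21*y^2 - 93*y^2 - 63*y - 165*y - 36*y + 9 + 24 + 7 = 14*y^3 - 114*y^2 - 264*y + 40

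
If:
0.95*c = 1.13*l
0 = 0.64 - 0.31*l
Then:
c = 2.46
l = 2.06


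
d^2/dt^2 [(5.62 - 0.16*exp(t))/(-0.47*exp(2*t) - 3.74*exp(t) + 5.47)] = (0.035344*exp(4*t) - 5.24708*exp(3*t) - 27.168444*exp(2*t) - 133.130896*exp(t) - 110.185492)*exp(t)/(0.103823*exp(6*t) + 2.478498*exp(5*t) + 16.097547*exp(4*t) - 5.37737199999999*exp(3*t) - 187.348047*exp(2*t) + 335.712498*exp(t) - 163.667323)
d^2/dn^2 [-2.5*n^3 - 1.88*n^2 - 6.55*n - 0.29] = -15.0*n - 3.76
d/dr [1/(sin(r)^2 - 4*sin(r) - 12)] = 2*(2 - sin(r))*cos(r)/((sin(r) - 6)^2*(sin(r) + 2)^2)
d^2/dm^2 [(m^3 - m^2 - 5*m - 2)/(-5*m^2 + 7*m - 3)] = 28*(9*m^3 + 12*m^2 - 33*m + 13)/(125*m^6 - 525*m^5 + 960*m^4 - 973*m^3 + 576*m^2 - 189*m + 27)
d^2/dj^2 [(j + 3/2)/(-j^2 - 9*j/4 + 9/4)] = 4*(-(2*j + 3)*(8*j + 9)^2 + 6*(4*j + 5)*(4*j^2 + 9*j - 9))/(4*j^2 + 9*j - 9)^3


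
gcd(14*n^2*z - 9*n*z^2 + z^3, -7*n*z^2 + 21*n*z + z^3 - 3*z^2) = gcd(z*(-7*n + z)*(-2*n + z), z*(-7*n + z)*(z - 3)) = -7*n*z + z^2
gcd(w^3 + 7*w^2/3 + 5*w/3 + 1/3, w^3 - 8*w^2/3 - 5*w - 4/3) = w^2 + 4*w/3 + 1/3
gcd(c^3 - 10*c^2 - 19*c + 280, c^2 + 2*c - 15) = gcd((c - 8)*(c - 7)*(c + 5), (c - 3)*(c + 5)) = c + 5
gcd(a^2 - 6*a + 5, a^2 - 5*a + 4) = a - 1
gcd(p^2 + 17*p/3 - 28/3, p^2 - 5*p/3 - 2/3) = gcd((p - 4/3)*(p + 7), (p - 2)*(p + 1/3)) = 1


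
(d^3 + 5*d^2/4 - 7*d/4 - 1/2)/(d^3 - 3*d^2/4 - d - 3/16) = 4*(d^2 + d - 2)/(4*d^2 - 4*d - 3)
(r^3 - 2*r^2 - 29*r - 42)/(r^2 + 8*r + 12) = (r^2 - 4*r - 21)/(r + 6)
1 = 1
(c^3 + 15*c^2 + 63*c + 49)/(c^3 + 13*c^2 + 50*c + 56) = (c^2 + 8*c + 7)/(c^2 + 6*c + 8)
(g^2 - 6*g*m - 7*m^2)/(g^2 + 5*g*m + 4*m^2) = (g - 7*m)/(g + 4*m)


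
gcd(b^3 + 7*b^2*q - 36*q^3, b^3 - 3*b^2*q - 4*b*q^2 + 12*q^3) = -b + 2*q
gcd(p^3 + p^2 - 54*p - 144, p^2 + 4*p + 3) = p + 3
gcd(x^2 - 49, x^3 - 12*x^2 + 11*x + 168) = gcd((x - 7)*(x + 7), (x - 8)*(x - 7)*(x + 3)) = x - 7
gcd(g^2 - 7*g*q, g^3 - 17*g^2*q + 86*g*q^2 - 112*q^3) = -g + 7*q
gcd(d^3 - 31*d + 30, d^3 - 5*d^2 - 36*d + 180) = d^2 + d - 30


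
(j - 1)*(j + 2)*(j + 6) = j^3 + 7*j^2 + 4*j - 12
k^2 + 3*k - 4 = (k - 1)*(k + 4)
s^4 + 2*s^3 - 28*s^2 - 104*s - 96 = (s - 6)*(s + 2)^2*(s + 4)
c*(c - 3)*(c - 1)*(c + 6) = c^4 + 2*c^3 - 21*c^2 + 18*c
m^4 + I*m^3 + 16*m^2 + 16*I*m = m*(m - 4*I)*(m + I)*(m + 4*I)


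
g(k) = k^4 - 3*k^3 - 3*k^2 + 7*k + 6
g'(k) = 4*k^3 - 9*k^2 - 6*k + 7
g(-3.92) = 349.30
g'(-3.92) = -348.72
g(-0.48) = 2.33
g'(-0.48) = 7.36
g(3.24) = 5.35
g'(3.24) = 29.13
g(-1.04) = 0.02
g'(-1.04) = -0.99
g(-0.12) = 5.12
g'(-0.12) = 7.58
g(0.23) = 7.42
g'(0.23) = 5.19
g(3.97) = 47.20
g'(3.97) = 91.61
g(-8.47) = 6701.18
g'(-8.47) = -3018.43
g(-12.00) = 25410.00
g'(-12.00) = -8129.00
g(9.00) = 4200.00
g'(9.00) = 2140.00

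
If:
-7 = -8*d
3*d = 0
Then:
No Solution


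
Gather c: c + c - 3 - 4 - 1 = 2*c - 8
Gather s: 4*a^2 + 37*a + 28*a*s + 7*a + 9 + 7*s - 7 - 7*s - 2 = 4*a^2 + 28*a*s + 44*a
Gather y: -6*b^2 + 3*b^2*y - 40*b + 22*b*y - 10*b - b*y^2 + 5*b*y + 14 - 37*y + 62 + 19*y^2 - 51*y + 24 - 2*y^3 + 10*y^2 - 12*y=-6*b^2 - 50*b - 2*y^3 + y^2*(29 - b) + y*(3*b^2 + 27*b - 100) + 100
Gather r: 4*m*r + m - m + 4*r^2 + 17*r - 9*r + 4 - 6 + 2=4*r^2 + r*(4*m + 8)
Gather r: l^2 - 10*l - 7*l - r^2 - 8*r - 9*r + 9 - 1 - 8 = l^2 - 17*l - r^2 - 17*r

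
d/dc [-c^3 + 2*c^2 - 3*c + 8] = -3*c^2 + 4*c - 3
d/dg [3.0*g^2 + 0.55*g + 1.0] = 6.0*g + 0.55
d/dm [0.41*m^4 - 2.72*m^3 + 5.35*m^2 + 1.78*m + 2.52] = 1.64*m^3 - 8.16*m^2 + 10.7*m + 1.78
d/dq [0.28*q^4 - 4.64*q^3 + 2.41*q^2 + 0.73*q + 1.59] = 1.12*q^3 - 13.92*q^2 + 4.82*q + 0.73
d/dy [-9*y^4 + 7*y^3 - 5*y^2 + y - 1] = -36*y^3 + 21*y^2 - 10*y + 1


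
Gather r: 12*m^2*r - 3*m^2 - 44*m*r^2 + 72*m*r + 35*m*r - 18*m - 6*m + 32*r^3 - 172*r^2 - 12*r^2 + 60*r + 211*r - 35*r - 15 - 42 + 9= -3*m^2 - 24*m + 32*r^3 + r^2*(-44*m - 184) + r*(12*m^2 + 107*m + 236) - 48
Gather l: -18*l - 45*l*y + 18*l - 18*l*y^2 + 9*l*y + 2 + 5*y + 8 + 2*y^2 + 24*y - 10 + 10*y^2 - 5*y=l*(-18*y^2 - 36*y) + 12*y^2 + 24*y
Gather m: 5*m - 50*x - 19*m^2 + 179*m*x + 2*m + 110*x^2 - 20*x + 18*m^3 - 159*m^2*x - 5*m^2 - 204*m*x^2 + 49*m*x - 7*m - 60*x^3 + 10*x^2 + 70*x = 18*m^3 + m^2*(-159*x - 24) + m*(-204*x^2 + 228*x) - 60*x^3 + 120*x^2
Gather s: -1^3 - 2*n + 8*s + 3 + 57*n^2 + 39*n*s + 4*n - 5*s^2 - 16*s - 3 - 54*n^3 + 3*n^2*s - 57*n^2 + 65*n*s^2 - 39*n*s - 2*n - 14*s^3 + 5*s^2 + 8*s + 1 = -54*n^3 + 3*n^2*s + 65*n*s^2 - 14*s^3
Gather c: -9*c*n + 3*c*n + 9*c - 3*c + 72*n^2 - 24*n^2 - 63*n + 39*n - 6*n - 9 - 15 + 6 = c*(6 - 6*n) + 48*n^2 - 30*n - 18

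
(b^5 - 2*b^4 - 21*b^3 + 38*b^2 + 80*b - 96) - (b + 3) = b^5 - 2*b^4 - 21*b^3 + 38*b^2 + 79*b - 99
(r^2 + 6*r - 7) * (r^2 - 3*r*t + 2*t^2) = r^4 - 3*r^3*t + 6*r^3 + 2*r^2*t^2 - 18*r^2*t - 7*r^2 + 12*r*t^2 + 21*r*t - 14*t^2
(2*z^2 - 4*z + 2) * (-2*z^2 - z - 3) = -4*z^4 + 6*z^3 - 6*z^2 + 10*z - 6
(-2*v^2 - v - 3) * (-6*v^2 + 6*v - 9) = 12*v^4 - 6*v^3 + 30*v^2 - 9*v + 27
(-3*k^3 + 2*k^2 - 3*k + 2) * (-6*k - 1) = 18*k^4 - 9*k^3 + 16*k^2 - 9*k - 2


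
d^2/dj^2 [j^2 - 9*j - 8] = 2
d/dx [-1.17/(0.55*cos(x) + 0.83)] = -0.6435*sin(x)/(0.55*cos(x) + 0.83)^2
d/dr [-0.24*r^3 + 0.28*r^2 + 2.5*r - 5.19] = -0.72*r^2 + 0.56*r + 2.5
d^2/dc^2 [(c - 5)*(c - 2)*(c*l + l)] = 6*l*(c - 2)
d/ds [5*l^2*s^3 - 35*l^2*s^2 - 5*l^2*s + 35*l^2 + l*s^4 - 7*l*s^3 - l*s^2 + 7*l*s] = l*(15*l*s^2 - 70*l*s - 5*l + 4*s^3 - 21*s^2 - 2*s + 7)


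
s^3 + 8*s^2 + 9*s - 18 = (s - 1)*(s + 3)*(s + 6)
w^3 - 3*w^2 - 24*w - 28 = (w - 7)*(w + 2)^2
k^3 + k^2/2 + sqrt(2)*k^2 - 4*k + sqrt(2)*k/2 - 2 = (k + 1/2)*(k - sqrt(2))*(k + 2*sqrt(2))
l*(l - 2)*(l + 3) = l^3 + l^2 - 6*l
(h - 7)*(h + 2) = h^2 - 5*h - 14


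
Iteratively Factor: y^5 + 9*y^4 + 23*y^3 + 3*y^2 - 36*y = (y + 4)*(y^4 + 5*y^3 + 3*y^2 - 9*y) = y*(y + 4)*(y^3 + 5*y^2 + 3*y - 9) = y*(y - 1)*(y + 4)*(y^2 + 6*y + 9) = y*(y - 1)*(y + 3)*(y + 4)*(y + 3)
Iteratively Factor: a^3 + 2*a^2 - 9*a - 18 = (a - 3)*(a^2 + 5*a + 6) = (a - 3)*(a + 2)*(a + 3)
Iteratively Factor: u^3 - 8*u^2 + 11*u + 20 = (u + 1)*(u^2 - 9*u + 20) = (u - 4)*(u + 1)*(u - 5)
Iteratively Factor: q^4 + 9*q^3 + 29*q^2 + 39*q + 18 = (q + 3)*(q^3 + 6*q^2 + 11*q + 6) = (q + 3)^2*(q^2 + 3*q + 2) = (q + 2)*(q + 3)^2*(q + 1)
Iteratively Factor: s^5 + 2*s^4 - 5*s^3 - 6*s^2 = (s)*(s^4 + 2*s^3 - 5*s^2 - 6*s) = s*(s - 2)*(s^3 + 4*s^2 + 3*s) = s*(s - 2)*(s + 1)*(s^2 + 3*s) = s^2*(s - 2)*(s + 1)*(s + 3)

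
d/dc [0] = 0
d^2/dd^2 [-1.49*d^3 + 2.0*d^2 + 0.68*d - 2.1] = 4.0 - 8.94*d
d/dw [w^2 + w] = 2*w + 1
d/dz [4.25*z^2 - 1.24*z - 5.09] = 8.5*z - 1.24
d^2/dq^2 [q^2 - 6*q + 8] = 2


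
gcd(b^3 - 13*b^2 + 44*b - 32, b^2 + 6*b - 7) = b - 1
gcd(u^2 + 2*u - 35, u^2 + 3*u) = 1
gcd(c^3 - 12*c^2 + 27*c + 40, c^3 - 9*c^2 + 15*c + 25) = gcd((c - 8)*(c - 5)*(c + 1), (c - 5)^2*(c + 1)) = c^2 - 4*c - 5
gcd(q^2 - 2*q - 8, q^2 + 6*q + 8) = q + 2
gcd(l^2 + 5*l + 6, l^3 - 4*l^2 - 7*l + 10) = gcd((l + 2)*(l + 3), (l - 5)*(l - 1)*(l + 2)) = l + 2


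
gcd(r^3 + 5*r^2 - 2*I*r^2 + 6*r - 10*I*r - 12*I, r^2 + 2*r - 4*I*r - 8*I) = r + 2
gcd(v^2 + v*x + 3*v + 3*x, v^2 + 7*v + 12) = v + 3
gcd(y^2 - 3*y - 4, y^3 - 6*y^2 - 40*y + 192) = y - 4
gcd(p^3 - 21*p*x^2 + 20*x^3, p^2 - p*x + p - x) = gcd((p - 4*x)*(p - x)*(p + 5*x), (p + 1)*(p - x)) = -p + x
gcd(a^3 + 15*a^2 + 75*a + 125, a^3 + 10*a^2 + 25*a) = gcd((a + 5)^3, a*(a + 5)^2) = a^2 + 10*a + 25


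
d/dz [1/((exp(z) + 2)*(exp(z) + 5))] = (-2*exp(z) - 7)*exp(z)/(exp(4*z) + 14*exp(3*z) + 69*exp(2*z) + 140*exp(z) + 100)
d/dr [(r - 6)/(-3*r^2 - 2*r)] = 3*(r^2 - 12*r - 4)/(r^2*(9*r^2 + 12*r + 4))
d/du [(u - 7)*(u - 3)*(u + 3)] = 3*u^2 - 14*u - 9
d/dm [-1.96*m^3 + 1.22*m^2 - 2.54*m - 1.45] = -5.88*m^2 + 2.44*m - 2.54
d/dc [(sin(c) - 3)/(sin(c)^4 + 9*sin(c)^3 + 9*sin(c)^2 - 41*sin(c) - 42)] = (-3*sin(c)^4 - 6*sin(c)^3 + 72*sin(c)^2 + 54*sin(c) - 165)*cos(c)/(sin(c)^4 + 9*sin(c)^3 + 9*sin(c)^2 - 41*sin(c) - 42)^2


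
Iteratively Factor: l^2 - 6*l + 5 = (l - 5)*(l - 1)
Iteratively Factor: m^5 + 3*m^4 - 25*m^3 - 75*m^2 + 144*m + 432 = (m - 3)*(m^4 + 6*m^3 - 7*m^2 - 96*m - 144) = (m - 3)*(m + 4)*(m^3 + 2*m^2 - 15*m - 36) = (m - 3)*(m + 3)*(m + 4)*(m^2 - m - 12) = (m - 3)*(m + 3)^2*(m + 4)*(m - 4)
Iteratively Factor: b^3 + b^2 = (b + 1)*(b^2) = b*(b + 1)*(b)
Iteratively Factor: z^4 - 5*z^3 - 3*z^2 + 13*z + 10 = (z - 5)*(z^3 - 3*z - 2) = (z - 5)*(z + 1)*(z^2 - z - 2) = (z - 5)*(z - 2)*(z + 1)*(z + 1)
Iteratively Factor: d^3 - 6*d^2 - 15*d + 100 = (d - 5)*(d^2 - d - 20) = (d - 5)*(d + 4)*(d - 5)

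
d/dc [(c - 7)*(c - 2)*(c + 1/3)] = 3*c^2 - 52*c/3 + 11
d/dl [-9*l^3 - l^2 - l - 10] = -27*l^2 - 2*l - 1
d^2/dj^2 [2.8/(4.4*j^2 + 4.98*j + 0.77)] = (-108.416*j^2 - 122.7072*j + 2.8*(8.8*j + 4.98)*(17.6*j + 9.96) - 18.9728)/(4.4*j^2 + 4.98*j + 0.77)^3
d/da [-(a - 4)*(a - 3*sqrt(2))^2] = (a - 3*sqrt(2))*(-3*a + 3*sqrt(2) + 8)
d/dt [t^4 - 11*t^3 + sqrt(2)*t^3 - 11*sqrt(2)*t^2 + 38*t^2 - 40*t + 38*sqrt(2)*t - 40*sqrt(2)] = 4*t^3 - 33*t^2 + 3*sqrt(2)*t^2 - 22*sqrt(2)*t + 76*t - 40 + 38*sqrt(2)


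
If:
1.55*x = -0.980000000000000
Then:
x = -0.63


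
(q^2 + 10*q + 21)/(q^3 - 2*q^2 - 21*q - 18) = (q + 7)/(q^2 - 5*q - 6)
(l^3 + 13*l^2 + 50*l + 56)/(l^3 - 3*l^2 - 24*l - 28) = (l^2 + 11*l + 28)/(l^2 - 5*l - 14)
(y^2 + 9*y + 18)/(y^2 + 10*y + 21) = (y + 6)/(y + 7)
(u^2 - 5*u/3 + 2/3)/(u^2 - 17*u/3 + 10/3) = (u - 1)/(u - 5)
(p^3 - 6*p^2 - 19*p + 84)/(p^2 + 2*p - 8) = (p^2 - 10*p + 21)/(p - 2)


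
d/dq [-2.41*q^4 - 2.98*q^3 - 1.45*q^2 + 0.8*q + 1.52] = -9.64*q^3 - 8.94*q^2 - 2.9*q + 0.8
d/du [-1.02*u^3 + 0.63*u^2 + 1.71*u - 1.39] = -3.06*u^2 + 1.26*u + 1.71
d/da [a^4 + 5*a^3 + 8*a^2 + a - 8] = 4*a^3 + 15*a^2 + 16*a + 1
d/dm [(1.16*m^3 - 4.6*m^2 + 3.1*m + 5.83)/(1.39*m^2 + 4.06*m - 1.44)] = (1.6124*m^4 + 9.4192*m^3 - 27.9962*m^2 - 2.9594*m - 28.1338)/(1.9321*m^4 + 11.2868*m^3 + 12.4804*m^2 - 11.6928*m + 2.0736)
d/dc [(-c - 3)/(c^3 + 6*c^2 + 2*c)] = (-c*(c^2 + 6*c + 2) + (c + 3)*(3*c^2 + 12*c + 2))/(c^2*(c^2 + 6*c + 2)^2)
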